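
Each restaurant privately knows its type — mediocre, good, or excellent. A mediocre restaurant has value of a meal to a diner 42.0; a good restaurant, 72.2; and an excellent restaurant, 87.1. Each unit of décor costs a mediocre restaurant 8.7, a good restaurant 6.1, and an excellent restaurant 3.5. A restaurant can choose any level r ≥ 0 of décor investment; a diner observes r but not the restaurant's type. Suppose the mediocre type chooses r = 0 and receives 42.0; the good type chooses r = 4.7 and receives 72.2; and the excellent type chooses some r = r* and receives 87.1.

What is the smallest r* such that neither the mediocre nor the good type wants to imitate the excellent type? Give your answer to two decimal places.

7.14

Good type (on-path payoff 72.2 − 6.1×4.7 = 43.53) won't mimic when 43.53 ≥ 87.1 − 6.1·r*, i.e. r* ≥ 7.14.
Mediocre type (on-path payoff 42.0) won't mimic when 42.0 ≥ 87.1 − 8.7·r*, i.e. r* ≥ 5.18.
Both must hold, so r* = max(5.18, 7.14) = 7.14. The good type's constraint binds.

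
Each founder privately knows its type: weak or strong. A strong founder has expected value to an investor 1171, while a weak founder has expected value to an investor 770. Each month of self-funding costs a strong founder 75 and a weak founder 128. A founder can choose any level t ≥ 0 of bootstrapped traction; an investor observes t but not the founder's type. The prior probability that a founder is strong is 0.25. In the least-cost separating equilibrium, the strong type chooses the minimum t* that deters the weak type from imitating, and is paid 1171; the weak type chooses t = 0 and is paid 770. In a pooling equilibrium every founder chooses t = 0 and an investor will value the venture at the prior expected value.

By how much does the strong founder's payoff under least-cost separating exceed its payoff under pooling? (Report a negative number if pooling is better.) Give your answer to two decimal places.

Least-cost separating signal: t* solves 770 = 1171 − 128·t*, so t* = (1171 − 770)/128 ≈ 3.1328.
Strong type's separating payoff: 1171 − 75 × t* = 1171 − 75 × (1171 − 770)/128 = 1171 − 30075/128 ≈ 936.0391.
Pooling payoff: 0.25 × 1171 + 0.75 × 770 = 870.25.
Difference: 936.0391 − 870.25 = 65.7891, i.e. 65.79 to two decimal places.
The strong type prefers to separate.

65.79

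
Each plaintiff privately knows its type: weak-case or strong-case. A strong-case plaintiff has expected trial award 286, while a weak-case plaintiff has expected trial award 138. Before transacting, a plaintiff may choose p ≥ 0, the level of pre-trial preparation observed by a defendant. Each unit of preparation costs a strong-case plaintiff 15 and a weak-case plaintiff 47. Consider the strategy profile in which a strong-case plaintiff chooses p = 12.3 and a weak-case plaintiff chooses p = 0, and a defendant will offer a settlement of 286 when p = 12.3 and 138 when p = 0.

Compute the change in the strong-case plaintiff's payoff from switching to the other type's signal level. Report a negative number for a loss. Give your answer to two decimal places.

Playing p = 12.3 the strong-case plaintiff receives 286 − 15 × 12.3 = 101.5.
Deviating to p = 0 yields 138 instead.
Gain from deviating: 138 − 101.5 = 36.50.
The gain is positive, so the strong-case type's incentive-compatibility constraint is violated — this profile is not a separating equilibrium.

36.50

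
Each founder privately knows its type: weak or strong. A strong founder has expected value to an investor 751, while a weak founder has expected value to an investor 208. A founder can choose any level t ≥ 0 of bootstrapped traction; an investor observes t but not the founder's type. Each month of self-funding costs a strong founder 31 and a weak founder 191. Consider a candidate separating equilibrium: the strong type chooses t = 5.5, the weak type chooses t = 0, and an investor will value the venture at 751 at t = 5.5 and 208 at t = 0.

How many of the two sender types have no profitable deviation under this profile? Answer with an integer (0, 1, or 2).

2

Weak type: stay at 0 → 208; mimic → 751 − 191 × 5.5 = -299.5. IC holds (208 ≥ -299.5).
Strong type: signal → 751 − 31 × 5.5 = 580.5; deviate to 0 → 208. IC holds (580.5 ≥ 208).
2 of 2 constraints hold, so this is a separating equilibrium.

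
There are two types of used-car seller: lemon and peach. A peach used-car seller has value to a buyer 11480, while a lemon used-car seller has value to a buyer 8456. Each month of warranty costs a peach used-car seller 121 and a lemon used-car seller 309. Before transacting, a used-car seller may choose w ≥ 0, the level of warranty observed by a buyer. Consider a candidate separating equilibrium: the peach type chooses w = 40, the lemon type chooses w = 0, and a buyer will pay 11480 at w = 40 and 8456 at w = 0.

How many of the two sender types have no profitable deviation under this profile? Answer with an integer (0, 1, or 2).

1

Lemon type: stay at 0 → 8456; mimic → 11480 − 309 × 40 = -880. IC holds (8456 ≥ -880).
Peach type: signal → 11480 − 121 × 40 = 6640; deviate to 0 → 8456. IC fails (6640 < 8456).
1 of 2 constraints hold, so this profile is not an equilibrium.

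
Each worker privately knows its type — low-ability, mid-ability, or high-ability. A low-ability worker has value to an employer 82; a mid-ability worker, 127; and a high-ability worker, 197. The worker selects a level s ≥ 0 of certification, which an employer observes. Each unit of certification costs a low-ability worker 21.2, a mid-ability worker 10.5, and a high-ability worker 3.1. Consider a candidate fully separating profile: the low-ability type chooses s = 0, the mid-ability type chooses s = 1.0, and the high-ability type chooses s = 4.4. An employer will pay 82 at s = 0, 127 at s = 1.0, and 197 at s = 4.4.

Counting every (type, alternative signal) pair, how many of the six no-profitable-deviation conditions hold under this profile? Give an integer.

3

Mid-ability (own payoff 127 − 10.5×1.0 = 116.5): to s=0 gives 82 → no gain ✓; to s=4.4 gives 197 − 10.5×4.4 = 150.8 → profitable ✗.
High-ability (own payoff 197 − 3.1×4.4 = 183.36): to s=0 gives 82 → no gain ✓; to s=1.0 gives 127 − 3.1×1.0 = 123.9 → no gain ✓.
Low-ability (own payoff 82): to s=1.0 gives 127 − 21.2×1.0 = 105.8 → profitable ✗; to s=4.4 gives 197 − 21.2×4.4 = 103.72 → profitable ✗.
3 of the 6 constraints hold; not an equilibrium.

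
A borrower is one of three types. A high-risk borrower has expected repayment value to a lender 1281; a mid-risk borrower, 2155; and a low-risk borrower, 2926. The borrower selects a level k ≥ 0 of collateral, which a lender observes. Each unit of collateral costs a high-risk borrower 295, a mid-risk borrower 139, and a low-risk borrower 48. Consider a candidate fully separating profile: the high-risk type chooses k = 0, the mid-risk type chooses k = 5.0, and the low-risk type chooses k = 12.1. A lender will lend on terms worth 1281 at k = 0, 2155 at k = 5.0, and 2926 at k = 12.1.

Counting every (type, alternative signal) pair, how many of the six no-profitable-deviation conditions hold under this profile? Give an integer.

Low-risk (own payoff 2926 − 48×12.1 = 2345.2): to k=0 gives 1281 → no gain ✓; to k=5.0 gives 2155 − 48×5.0 = 1915 → no gain ✓.
High-risk (own payoff 1281): to k=5.0 gives 2155 − 295×5.0 = 680 → no gain ✓; to k=12.1 gives 2926 − 295×12.1 = -643.5 → no gain ✓.
Mid-risk (own payoff 2155 − 139×5.0 = 1460): to k=0 gives 1281 → no gain ✓; to k=12.1 gives 2926 − 139×12.1 = 1244.1 → no gain ✓.
6 of the 6 constraints hold; this profile is a separating equilibrium.

6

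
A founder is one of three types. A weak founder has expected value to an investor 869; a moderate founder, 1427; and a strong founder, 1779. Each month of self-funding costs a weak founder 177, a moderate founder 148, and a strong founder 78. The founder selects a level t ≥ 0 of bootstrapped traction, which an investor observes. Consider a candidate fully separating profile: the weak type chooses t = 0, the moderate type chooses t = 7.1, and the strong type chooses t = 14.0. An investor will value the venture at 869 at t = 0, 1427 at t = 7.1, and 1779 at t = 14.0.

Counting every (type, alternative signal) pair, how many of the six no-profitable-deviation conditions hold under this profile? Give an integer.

3

Moderate (own payoff 1427 − 148×7.1 = 376.2): to t=0 gives 869 → profitable ✗; to t=14.0 gives 1779 − 148×14.0 = -293 → no gain ✓.
Strong (own payoff 1779 − 78×14.0 = 687): to t=0 gives 869 → profitable ✗; to t=7.1 gives 1427 − 78×7.1 = 873.2 → profitable ✗.
Weak (own payoff 869): to t=7.1 gives 1427 − 177×7.1 = 170.3 → no gain ✓; to t=14.0 gives 1779 − 177×14.0 = -699 → no gain ✓.
3 of the 6 constraints hold; not an equilibrium.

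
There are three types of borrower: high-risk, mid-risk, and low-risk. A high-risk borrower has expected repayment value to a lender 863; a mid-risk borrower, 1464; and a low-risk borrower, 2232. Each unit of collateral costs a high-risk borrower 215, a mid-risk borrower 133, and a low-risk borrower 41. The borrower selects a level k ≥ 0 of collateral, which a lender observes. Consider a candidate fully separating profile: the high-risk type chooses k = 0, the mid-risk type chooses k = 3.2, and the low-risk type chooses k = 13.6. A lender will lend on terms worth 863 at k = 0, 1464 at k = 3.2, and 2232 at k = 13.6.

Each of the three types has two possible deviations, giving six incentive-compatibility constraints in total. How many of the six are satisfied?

High-risk (own payoff 863): to k=3.2 gives 1464 − 215×3.2 = 776 → no gain ✓; to k=13.6 gives 2232 − 215×13.6 = -692 → no gain ✓.
Low-risk (own payoff 2232 − 41×13.6 = 1674.4): to k=0 gives 863 → no gain ✓; to k=3.2 gives 1464 − 41×3.2 = 1332.8 → no gain ✓.
Mid-risk (own payoff 1464 − 133×3.2 = 1038.4): to k=0 gives 863 → no gain ✓; to k=13.6 gives 2232 − 133×13.6 = 423.2 → no gain ✓.
6 of the 6 constraints hold; this profile is a separating equilibrium.

6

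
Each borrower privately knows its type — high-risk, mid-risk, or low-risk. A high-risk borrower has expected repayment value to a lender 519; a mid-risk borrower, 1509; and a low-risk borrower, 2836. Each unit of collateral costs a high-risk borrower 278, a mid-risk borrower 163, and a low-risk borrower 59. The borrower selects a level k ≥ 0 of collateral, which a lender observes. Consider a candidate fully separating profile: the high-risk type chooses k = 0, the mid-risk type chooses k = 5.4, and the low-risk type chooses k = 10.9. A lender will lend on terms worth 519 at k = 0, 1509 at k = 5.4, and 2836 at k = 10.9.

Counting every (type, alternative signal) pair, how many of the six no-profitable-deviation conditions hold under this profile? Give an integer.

5

Low-risk (own payoff 2836 − 59×10.9 = 2192.9): to k=0 gives 519 → no gain ✓; to k=5.4 gives 1509 − 59×5.4 = 1190.4 → no gain ✓.
Mid-risk (own payoff 1509 − 163×5.4 = 628.8): to k=0 gives 519 → no gain ✓; to k=10.9 gives 2836 − 163×10.9 = 1059.3 → profitable ✗.
High-risk (own payoff 519): to k=5.4 gives 1509 − 278×5.4 = 7.8 → no gain ✓; to k=10.9 gives 2836 − 278×10.9 = -194.2 → no gain ✓.
5 of the 6 constraints hold; not an equilibrium.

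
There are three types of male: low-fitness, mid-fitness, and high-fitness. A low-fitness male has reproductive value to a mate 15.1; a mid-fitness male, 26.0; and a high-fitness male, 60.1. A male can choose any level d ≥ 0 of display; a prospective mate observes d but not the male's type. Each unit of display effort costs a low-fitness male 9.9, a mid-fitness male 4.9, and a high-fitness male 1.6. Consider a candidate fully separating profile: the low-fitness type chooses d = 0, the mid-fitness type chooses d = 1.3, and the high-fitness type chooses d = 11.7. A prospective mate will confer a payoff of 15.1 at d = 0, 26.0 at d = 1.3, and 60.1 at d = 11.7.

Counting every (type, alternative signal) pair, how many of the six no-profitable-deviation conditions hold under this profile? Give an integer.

6

Low-fitness (own payoff 15.1): to d=1.3 gives 26.0 − 9.9×1.3 = 13.13 → no gain ✓; to d=11.7 gives 60.1 − 9.9×11.7 = -55.73 → no gain ✓.
Mid-fitness (own payoff 26.0 − 4.9×1.3 = 19.63): to d=0 gives 15.1 → no gain ✓; to d=11.7 gives 60.1 − 4.9×11.7 = 2.77 → no gain ✓.
High-fitness (own payoff 60.1 − 1.6×11.7 = 41.38): to d=0 gives 15.1 → no gain ✓; to d=1.3 gives 26.0 − 1.6×1.3 = 23.92 → no gain ✓.
6 of the 6 constraints hold; this profile is a separating equilibrium.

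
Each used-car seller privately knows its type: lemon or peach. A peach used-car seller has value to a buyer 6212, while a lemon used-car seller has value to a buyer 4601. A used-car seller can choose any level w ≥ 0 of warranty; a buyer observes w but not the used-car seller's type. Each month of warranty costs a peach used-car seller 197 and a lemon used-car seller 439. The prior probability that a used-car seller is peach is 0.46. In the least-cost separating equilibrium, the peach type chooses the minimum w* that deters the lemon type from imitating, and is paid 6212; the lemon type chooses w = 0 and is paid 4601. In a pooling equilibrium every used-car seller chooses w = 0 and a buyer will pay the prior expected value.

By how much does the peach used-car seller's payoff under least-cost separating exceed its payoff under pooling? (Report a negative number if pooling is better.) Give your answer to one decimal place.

Least-cost separating signal: w* solves 4601 = 6212 − 439·w*, so w* = (6212 − 4601)/439 ≈ 3.6697.
Peach type's separating payoff: 6212 − 197 × w* = 6212 − 197 × (6212 − 4601)/439 = 6212 − 317367/439 ≈ 5489.068.
Pooling payoff: 0.46 × 6212 + 0.54 × 4601 = 5342.06.
Difference: 5489.068 − 5342.06 = 147.008, i.e. 147.0 to one decimal place.
The peach type prefers to separate.

147.0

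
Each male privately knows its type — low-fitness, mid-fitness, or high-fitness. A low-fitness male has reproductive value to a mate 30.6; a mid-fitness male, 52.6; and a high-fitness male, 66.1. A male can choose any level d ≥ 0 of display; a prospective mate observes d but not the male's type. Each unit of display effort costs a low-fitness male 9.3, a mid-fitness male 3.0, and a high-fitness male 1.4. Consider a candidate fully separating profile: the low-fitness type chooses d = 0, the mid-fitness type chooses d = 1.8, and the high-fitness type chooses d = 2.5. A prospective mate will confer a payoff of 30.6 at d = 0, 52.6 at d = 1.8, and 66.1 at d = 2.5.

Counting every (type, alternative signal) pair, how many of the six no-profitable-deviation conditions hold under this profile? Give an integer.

High-fitness (own payoff 66.1 − 1.4×2.5 = 62.6): to d=0 gives 30.6 → no gain ✓; to d=1.8 gives 52.6 − 1.4×1.8 = 50.08 → no gain ✓.
Low-fitness (own payoff 30.6): to d=1.8 gives 52.6 − 9.3×1.8 = 35.86 → profitable ✗; to d=2.5 gives 66.1 − 9.3×2.5 = 42.85 → profitable ✗.
Mid-fitness (own payoff 52.6 − 3.0×1.8 = 47.2): to d=0 gives 30.6 → no gain ✓; to d=2.5 gives 66.1 − 3.0×2.5 = 58.6 → profitable ✗.
3 of the 6 constraints hold; not an equilibrium.

3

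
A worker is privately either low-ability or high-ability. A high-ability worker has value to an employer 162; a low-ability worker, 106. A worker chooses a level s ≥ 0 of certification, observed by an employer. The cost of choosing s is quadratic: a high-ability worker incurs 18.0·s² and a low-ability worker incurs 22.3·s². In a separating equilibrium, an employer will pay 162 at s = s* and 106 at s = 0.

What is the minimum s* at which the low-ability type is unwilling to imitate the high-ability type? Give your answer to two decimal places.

1.58

The low-ability type at s = 0 receives 106; imitating at s* yields 162 − 22.3·s*².
Indifference: 106 = 162 − 22.3·s*², so s*² = (162 − 106) / 22.3 ≈ 2.5112.
s* = √2.5112 ≈ 1.58.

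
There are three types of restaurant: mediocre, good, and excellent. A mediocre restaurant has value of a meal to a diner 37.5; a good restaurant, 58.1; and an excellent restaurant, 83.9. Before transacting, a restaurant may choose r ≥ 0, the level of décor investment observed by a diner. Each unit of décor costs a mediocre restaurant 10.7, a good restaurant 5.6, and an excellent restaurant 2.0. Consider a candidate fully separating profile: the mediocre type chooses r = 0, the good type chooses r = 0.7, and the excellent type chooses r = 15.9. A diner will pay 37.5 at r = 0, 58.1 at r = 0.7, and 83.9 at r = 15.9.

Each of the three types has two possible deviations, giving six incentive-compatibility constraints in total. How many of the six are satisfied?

4

Mediocre (own payoff 37.5): to r=0.7 gives 58.1 − 10.7×0.7 = 50.61 → profitable ✗; to r=15.9 gives 83.9 − 10.7×15.9 = -86.23 → no gain ✓.
Good (own payoff 58.1 − 5.6×0.7 = 54.18): to r=0 gives 37.5 → no gain ✓; to r=15.9 gives 83.9 − 5.6×15.9 = -5.14 → no gain ✓.
Excellent (own payoff 83.9 − 2.0×15.9 = 52.1): to r=0 gives 37.5 → no gain ✓; to r=0.7 gives 58.1 − 2.0×0.7 = 56.7 → profitable ✗.
4 of the 6 constraints hold; not an equilibrium.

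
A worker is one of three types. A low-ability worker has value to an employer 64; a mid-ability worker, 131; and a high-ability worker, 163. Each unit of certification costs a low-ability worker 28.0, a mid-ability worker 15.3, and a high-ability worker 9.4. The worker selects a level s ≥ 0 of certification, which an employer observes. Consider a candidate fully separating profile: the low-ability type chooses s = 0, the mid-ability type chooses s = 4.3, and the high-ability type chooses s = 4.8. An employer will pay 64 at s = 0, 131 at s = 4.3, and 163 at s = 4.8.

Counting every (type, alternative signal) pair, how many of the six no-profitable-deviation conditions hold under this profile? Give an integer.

5

High-ability (own payoff 163 − 9.4×4.8 = 117.88): to s=0 gives 64 → no gain ✓; to s=4.3 gives 131 − 9.4×4.3 = 90.58 → no gain ✓.
Mid-ability (own payoff 131 − 15.3×4.3 = 65.21): to s=0 gives 64 → no gain ✓; to s=4.8 gives 163 − 15.3×4.8 = 89.56 → profitable ✗.
Low-ability (own payoff 64): to s=4.3 gives 131 − 28.0×4.3 = 10.6 → no gain ✓; to s=4.8 gives 163 − 28.0×4.8 = 28.6 → no gain ✓.
5 of the 6 constraints hold; not an equilibrium.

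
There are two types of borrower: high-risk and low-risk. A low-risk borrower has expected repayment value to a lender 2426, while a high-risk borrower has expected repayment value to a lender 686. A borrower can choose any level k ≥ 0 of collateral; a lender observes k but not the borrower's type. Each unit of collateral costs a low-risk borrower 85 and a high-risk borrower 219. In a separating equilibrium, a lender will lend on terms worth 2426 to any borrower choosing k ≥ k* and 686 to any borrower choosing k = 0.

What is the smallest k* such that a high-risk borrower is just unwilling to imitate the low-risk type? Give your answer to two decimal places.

7.95

A high-risk borrower choosing k = 0 receives 686.
Imitating at k* instead would pay 2426 at cost 219·k*, netting 2426 − 219·k*.
Indifference: 686 = 2426 − 219·k*, so k* = (2426 − 686) / 219 ≈ 7.95.
This is the high-risk type's binding incentive-compatibility constraint; any k ≥ 7.95 sustains separation on that side.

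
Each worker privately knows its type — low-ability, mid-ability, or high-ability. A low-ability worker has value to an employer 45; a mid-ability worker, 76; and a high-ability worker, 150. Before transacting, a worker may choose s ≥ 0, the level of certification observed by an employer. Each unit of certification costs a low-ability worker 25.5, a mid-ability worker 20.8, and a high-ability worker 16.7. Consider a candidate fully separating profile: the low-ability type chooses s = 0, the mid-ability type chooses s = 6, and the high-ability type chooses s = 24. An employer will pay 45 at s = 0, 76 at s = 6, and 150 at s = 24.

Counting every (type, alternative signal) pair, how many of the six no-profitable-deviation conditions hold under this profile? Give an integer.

3

High-ability (own payoff 150 − 16.7×24 = -250.8): to s=0 gives 45 → profitable ✗; to s=6 gives 76 − 16.7×6 = -24.2 → profitable ✗.
Mid-ability (own payoff 76 − 20.8×6 = -48.8): to s=0 gives 45 → profitable ✗; to s=24 gives 150 − 20.8×24 = -349.2 → no gain ✓.
Low-ability (own payoff 45): to s=6 gives 76 − 25.5×6 = -77 → no gain ✓; to s=24 gives 150 − 25.5×24 = -462 → no gain ✓.
3 of the 6 constraints hold; not an equilibrium.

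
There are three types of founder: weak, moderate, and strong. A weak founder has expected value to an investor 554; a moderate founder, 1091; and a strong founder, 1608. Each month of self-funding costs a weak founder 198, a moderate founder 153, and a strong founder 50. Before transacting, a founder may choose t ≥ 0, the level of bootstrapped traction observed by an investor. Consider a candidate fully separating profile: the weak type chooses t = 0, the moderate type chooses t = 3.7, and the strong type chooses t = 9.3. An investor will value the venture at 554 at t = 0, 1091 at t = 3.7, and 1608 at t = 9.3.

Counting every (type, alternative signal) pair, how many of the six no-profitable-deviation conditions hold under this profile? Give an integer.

5

Weak (own payoff 554): to t=3.7 gives 1091 − 198×3.7 = 358.4 → no gain ✓; to t=9.3 gives 1608 − 198×9.3 = -233.4 → no gain ✓.
Moderate (own payoff 1091 − 153×3.7 = 524.9): to t=0 gives 554 → profitable ✗; to t=9.3 gives 1608 − 153×9.3 = 185.1 → no gain ✓.
Strong (own payoff 1608 − 50×9.3 = 1143): to t=0 gives 554 → no gain ✓; to t=3.7 gives 1091 − 50×3.7 = 906 → no gain ✓.
5 of the 6 constraints hold; not an equilibrium.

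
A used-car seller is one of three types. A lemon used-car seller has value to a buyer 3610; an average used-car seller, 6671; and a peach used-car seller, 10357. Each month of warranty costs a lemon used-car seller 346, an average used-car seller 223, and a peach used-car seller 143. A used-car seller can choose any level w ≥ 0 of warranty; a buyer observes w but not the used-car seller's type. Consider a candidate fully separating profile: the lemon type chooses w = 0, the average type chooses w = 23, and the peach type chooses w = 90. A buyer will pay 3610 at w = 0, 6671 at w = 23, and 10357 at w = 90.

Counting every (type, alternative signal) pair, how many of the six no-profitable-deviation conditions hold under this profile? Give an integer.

3

Lemon (own payoff 3610): to w=23 gives 6671 − 346×23 = -1287 → no gain ✓; to w=90 gives 10357 − 346×90 = -20783 → no gain ✓.
Average (own payoff 6671 − 223×23 = 1542): to w=0 gives 3610 → profitable ✗; to w=90 gives 10357 − 223×90 = -9713 → no gain ✓.
Peach (own payoff 10357 − 143×90 = -2513): to w=0 gives 3610 → profitable ✗; to w=23 gives 6671 − 143×23 = 3382 → profitable ✗.
3 of the 6 constraints hold; not an equilibrium.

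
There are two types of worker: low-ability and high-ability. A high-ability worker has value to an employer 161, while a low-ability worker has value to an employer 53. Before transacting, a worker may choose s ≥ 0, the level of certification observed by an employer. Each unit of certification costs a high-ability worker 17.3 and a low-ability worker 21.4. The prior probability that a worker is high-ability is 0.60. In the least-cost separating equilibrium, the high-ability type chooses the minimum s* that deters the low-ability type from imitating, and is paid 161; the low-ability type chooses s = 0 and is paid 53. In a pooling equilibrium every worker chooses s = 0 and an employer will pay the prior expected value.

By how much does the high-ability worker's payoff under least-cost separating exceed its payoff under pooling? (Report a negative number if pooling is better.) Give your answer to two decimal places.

Least-cost separating signal: s* solves 53 = 161 − 21.4·s*, so s* = (161 − 53)/21.4 ≈ 5.0467.
High-ability type's separating payoff: 161 − 17.3 × s* = 161 − 17.3 × (161 − 53)/21.4 = 161 − 1868.4/21.4 ≈ 73.6916.
Pooling payoff: 0.60 × 161 + 0.40 × 53 = 117.8.
Difference: 73.6916 − 117.8 = -44.1084, i.e. -44.11 to two decimal places.
The high-ability type would prefer the pooling outcome.

-44.11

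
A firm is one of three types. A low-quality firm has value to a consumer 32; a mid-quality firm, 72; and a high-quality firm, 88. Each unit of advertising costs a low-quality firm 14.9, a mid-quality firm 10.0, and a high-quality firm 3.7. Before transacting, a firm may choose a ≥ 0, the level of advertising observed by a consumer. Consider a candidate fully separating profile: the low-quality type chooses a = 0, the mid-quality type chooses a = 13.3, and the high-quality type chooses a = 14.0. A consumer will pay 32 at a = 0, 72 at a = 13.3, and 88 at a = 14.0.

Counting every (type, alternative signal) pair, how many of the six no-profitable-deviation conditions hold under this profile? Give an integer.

High-quality (own payoff 88 − 3.7×14.0 = 36.2): to a=0 gives 32 → no gain ✓; to a=13.3 gives 72 − 3.7×13.3 = 22.79 → no gain ✓.
Mid-quality (own payoff 72 − 10.0×13.3 = -61): to a=0 gives 32 → profitable ✗; to a=14.0 gives 88 − 10.0×14.0 = -52 → profitable ✗.
Low-quality (own payoff 32): to a=13.3 gives 72 − 14.9×13.3 = -126.17 → no gain ✓; to a=14.0 gives 88 − 14.9×14.0 = -120.6 → no gain ✓.
4 of the 6 constraints hold; not an equilibrium.

4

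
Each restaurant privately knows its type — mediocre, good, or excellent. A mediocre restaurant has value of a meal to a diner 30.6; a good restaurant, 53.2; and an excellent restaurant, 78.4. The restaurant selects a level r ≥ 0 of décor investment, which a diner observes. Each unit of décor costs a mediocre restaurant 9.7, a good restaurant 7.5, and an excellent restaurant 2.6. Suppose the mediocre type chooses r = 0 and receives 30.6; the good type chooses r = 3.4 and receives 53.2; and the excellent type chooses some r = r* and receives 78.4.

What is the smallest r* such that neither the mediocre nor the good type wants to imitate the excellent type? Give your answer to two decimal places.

Good type (on-path payoff 53.2 − 7.5×3.4 = 27.7) won't mimic when 27.7 ≥ 78.4 − 7.5·r*, i.e. r* ≥ 6.76.
Mediocre type (on-path payoff 30.6) won't mimic when 30.6 ≥ 78.4 − 9.7·r*, i.e. r* ≥ 4.93.
Both must hold, so r* = max(4.93, 6.76) = 6.76. The good type's constraint binds.

6.76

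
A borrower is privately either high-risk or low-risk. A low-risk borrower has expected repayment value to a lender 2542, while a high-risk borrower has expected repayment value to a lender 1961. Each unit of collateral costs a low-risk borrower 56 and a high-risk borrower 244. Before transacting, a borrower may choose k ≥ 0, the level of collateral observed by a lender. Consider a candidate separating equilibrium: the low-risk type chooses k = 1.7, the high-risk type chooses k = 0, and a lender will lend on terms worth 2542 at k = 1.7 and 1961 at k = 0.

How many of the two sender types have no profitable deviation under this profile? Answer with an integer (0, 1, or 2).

Low-risk type: signal → 2542 − 56 × 1.7 = 2446.8; deviate to 0 → 1961. IC holds (2446.8 ≥ 1961).
High-risk type: stay at 0 → 1961; mimic → 2542 − 244 × 1.7 = 2127.2. IC fails (1961 < 2127.2).
1 of 2 constraints hold, so this profile is not an equilibrium.

1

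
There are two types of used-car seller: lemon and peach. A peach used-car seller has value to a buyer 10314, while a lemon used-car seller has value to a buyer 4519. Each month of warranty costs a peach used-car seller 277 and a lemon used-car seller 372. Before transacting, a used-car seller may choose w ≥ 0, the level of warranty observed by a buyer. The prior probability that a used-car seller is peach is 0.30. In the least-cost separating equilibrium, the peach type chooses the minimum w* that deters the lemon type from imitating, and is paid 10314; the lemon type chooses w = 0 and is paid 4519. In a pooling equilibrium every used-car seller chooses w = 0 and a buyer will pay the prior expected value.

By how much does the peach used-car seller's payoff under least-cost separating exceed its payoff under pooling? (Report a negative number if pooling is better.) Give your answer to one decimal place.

-258.6

Least-cost separating signal: w* solves 4519 = 10314 − 372·w*, so w* = (10314 − 4519)/372 ≈ 15.5780.
Peach type's separating payoff: 10314 − 277 × w* = 10314 − 277 × (10314 − 4519)/372 = 10314 − 1605215/372 ≈ 5998.906.
Pooling payoff: 0.30 × 10314 + 0.70 × 4519 = 6257.5.
Difference: 5998.906 − 6257.5 = -258.594, i.e. -258.6 to one decimal place.
The peach type would prefer the pooling outcome.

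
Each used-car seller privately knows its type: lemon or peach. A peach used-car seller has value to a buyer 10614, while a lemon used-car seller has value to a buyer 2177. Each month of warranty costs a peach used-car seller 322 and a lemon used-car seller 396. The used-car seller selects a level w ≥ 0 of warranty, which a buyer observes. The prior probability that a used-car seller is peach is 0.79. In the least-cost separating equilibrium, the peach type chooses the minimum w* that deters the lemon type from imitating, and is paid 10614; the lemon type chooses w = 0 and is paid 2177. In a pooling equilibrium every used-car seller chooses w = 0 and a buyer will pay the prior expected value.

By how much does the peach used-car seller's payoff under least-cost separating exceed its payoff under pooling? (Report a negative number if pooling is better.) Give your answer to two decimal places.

Least-cost separating signal: w* solves 2177 = 10614 − 396·w*, so w* = (10614 − 2177)/396 ≈ 21.3056.
Peach type's separating payoff: 10614 − 322 × w* = 10614 − 322 × (10614 − 2177)/396 = 10614 − 2716714/396 ≈ 3753.6111.
Pooling payoff: 0.79 × 10614 + 0.21 × 2177 = 8842.23.
Difference: 3753.6111 − 8842.23 = -5088.6189, i.e. -5088.62 to two decimal places.
The peach type would prefer the pooling outcome.

-5088.62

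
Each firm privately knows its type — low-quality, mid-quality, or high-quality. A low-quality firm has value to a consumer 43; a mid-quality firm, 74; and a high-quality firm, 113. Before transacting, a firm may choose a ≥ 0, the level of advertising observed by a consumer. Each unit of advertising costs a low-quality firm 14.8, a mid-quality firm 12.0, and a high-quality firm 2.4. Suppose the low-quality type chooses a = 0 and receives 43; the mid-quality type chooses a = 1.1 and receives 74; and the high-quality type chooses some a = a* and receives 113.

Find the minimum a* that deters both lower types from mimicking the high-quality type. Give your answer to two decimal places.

4.73

Low-quality type (on-path payoff 43) won't mimic when 43 ≥ 113 − 14.8·a*, i.e. a* ≥ 4.73.
Mid-quality type (on-path payoff 74 − 12.0×1.1 = 60.8) won't mimic when 60.8 ≥ 113 − 12.0·a*, i.e. a* ≥ 4.35.
Both must hold, so a* = max(4.73, 4.35) = 4.73. The low-quality type's constraint binds.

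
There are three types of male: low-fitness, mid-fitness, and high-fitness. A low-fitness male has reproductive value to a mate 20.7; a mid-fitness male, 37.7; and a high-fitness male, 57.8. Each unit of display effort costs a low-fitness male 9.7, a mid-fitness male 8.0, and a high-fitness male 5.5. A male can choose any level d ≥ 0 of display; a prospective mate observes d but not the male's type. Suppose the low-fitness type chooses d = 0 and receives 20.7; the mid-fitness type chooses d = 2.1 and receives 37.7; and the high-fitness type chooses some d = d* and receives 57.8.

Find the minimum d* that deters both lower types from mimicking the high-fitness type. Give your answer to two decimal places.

Mid-fitness type (on-path payoff 37.7 − 8.0×2.1 = 20.9) won't mimic when 20.9 ≥ 57.8 − 8.0·d*, i.e. d* ≥ 4.61.
Low-fitness type (on-path payoff 20.7) won't mimic when 20.7 ≥ 57.8 − 9.7·d*, i.e. d* ≥ 3.82.
Both must hold, so d* = max(3.82, 4.61) = 4.61. The mid-fitness type's constraint binds.

4.61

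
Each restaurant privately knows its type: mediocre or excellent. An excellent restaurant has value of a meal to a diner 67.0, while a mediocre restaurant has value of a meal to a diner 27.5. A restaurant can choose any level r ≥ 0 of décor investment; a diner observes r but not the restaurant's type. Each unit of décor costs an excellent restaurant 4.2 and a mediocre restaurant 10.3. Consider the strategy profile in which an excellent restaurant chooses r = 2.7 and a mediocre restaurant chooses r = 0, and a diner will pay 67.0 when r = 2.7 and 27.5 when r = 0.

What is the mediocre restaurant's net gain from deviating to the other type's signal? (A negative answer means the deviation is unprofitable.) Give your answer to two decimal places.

11.69

Playing r = 0 the mediocre restaurant receives 27.5.
Deviating to r = 2.7 brings payment 67.0 at cost 10.3 × 2.7 = 27.81, netting 39.19.
Gain from deviating: 39.19 − 27.5 = 11.69.
The gain is positive, so the mediocre type's incentive-compatibility constraint is violated — this profile is not a separating equilibrium.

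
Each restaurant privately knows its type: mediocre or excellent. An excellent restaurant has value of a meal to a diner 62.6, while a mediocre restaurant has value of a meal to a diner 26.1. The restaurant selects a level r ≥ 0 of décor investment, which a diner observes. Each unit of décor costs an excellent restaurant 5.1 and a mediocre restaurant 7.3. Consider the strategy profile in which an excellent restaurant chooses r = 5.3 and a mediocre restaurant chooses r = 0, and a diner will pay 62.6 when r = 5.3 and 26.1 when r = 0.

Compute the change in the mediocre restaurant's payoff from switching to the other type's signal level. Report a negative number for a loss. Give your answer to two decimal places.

-2.19

Playing r = 0 the mediocre restaurant receives 26.1.
Deviating to r = 5.3 brings payment 62.6 at cost 7.3 × 5.3 = 38.69, netting 23.91.
Gain from deviating: 23.91 − 26.1 = -2.19.
The gain is negative, so the mediocre type's incentive-compatibility constraint is satisfied.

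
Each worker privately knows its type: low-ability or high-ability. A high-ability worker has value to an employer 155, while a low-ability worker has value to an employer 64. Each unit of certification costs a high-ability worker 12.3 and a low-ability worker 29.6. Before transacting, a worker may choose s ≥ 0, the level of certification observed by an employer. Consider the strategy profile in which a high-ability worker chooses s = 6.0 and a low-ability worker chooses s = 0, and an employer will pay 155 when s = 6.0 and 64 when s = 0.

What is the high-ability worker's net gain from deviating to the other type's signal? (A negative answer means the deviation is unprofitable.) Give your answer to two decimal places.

-17.20

Playing s = 6.0 the high-ability worker receives 155 − 12.3 × 6.0 = 81.2.
Deviating to s = 0 yields 64 instead.
Gain from deviating: 64 − 81.2 = -17.20.
The gain is negative, so the high-ability type's incentive-compatibility constraint is satisfied.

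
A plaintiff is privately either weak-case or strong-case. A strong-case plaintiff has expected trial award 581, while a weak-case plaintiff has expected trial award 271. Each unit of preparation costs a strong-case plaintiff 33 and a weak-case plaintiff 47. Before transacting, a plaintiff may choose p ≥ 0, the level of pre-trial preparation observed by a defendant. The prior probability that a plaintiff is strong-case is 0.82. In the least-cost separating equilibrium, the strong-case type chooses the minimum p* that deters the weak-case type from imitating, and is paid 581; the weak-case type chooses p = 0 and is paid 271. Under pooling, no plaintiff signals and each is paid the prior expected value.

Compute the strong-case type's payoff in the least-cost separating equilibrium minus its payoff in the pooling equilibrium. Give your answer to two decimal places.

-161.86

Least-cost separating signal: p* solves 271 = 581 − 47·p*, so p* = (581 − 271)/47 ≈ 6.5957.
Strong-case type's separating payoff: 581 − 33 × p* = 581 − 33 × (581 − 271)/47 = 581 − 10230/47 ≈ 363.3404.
Pooling payoff: 0.82 × 581 + 0.18 × 271 = 525.2.
Difference: 363.3404 − 525.2 = -161.8596, i.e. -161.86 to two decimal places.
The strong-case type would prefer the pooling outcome.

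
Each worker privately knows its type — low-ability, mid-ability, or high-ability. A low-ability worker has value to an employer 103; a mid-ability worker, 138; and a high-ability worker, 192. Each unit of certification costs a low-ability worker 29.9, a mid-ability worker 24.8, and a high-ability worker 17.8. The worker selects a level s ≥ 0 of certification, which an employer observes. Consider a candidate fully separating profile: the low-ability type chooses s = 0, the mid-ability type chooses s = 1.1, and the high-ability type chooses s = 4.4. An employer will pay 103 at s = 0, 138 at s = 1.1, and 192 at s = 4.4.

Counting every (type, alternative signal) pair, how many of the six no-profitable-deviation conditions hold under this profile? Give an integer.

4

High-ability (own payoff 192 − 17.8×4.4 = 113.68): to s=0 gives 103 → no gain ✓; to s=1.1 gives 138 − 17.8×1.1 = 118.42 → profitable ✗.
Mid-ability (own payoff 138 − 24.8×1.1 = 110.72): to s=0 gives 103 → no gain ✓; to s=4.4 gives 192 − 24.8×4.4 = 82.88 → no gain ✓.
Low-ability (own payoff 103): to s=1.1 gives 138 − 29.9×1.1 = 105.11 → profitable ✗; to s=4.4 gives 192 − 29.9×4.4 = 60.44 → no gain ✓.
4 of the 6 constraints hold; not an equilibrium.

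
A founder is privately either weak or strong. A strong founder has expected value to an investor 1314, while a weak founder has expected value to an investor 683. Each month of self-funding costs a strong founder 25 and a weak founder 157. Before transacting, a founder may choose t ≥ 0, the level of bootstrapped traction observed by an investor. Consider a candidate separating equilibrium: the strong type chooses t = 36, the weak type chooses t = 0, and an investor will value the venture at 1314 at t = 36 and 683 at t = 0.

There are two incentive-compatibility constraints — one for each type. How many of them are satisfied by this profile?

1

Strong type: signal → 1314 − 25 × 36 = 414; deviate to 0 → 683. IC fails (414 < 683).
Weak type: stay at 0 → 683; mimic → 1314 − 157 × 36 = -4338. IC holds (683 ≥ -4338).
1 of 2 constraints hold, so this profile is not an equilibrium.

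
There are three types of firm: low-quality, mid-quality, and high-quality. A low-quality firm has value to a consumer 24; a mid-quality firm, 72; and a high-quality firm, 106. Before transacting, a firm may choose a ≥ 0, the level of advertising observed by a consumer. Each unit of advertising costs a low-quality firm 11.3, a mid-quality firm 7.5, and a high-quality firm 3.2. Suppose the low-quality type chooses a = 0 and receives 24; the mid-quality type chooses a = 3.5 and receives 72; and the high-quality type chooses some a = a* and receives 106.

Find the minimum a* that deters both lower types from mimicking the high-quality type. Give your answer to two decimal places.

Low-quality type (on-path payoff 24) won't mimic when 24 ≥ 106 − 11.3·a*, i.e. a* ≥ 7.26.
Mid-quality type (on-path payoff 72 − 7.5×3.5 = 45.75) won't mimic when 45.75 ≥ 106 − 7.5·a*, i.e. a* ≥ 8.03.
Both must hold, so a* = max(7.26, 8.03) = 8.03. The mid-quality type's constraint binds.

8.03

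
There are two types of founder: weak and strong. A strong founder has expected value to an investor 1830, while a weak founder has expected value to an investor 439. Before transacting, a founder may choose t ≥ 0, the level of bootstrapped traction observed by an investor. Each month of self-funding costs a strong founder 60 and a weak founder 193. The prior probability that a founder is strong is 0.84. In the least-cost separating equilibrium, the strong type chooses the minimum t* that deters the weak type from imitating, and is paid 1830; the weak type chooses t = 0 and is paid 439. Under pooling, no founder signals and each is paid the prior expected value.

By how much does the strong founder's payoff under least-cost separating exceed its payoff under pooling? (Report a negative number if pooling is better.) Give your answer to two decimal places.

-209.88

Least-cost separating signal: t* solves 439 = 1830 − 193·t*, so t* = (1830 − 439)/193 ≈ 7.2073.
Strong type's separating payoff: 1830 − 60 × t* = 1830 − 60 × (1830 − 439)/193 = 1830 − 83460/193 ≈ 1397.5648.
Pooling payoff: 0.84 × 1830 + 0.16 × 439 = 1607.44.
Difference: 1397.5648 − 1607.44 = -209.8752, i.e. -209.88 to two decimal places.
The strong type would prefer the pooling outcome.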